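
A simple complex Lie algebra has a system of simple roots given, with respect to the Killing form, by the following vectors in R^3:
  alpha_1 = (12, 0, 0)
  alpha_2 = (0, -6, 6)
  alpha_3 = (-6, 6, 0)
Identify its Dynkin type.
C3

Compute the Cartan integers a_ij = 2(alpha_i, alpha_j)/(alpha_j, alpha_j); the resulting 3x3 Cartan matrix is
[[2, 0, -2], [0, 2, -1], [-1, -1, 2]].
The roots have two lengths (squared-length ratio 2:1); the short ones are alpha_{2,3}. The associated Dynkin diagram is a chain of 3 nodes with a double edge at one end; the terminal node there is the unique long simple root (C_3), so the type is C_3 (the algebra sp(6)).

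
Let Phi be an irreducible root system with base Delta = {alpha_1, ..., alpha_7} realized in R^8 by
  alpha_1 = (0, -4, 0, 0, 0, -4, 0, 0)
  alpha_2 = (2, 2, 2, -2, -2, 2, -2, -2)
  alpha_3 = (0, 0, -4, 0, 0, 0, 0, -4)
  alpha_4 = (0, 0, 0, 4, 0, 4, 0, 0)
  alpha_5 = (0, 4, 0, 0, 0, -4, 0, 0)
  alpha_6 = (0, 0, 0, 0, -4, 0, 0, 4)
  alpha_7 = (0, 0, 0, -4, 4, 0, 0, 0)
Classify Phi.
Compute the Cartan integers a_ij = 2(alpha_i, alpha_j)/(alpha_j, alpha_j); the resulting 7x7 Cartan matrix is
[[2, -1, 0, -1, 0, 0, 0], [-1, 2, 0, 0, 0, 0, 0], [0, 0, 2, 0, 0, -1, 0], [-1, 0, 0, 2, -1, 0, -1], [0, 0, 0, -1, 2, 0, 0], [0, 0, -1, 0, 0, 2, -1], [0, 0, 0, -1, 0, -1, 2]].
All simple roots have the same length, so the diagram is simply laced. The associated Dynkin diagram is a chain of 6 nodes with one extra node attached to the third node from one end (E_7), so the type is E_7.

E7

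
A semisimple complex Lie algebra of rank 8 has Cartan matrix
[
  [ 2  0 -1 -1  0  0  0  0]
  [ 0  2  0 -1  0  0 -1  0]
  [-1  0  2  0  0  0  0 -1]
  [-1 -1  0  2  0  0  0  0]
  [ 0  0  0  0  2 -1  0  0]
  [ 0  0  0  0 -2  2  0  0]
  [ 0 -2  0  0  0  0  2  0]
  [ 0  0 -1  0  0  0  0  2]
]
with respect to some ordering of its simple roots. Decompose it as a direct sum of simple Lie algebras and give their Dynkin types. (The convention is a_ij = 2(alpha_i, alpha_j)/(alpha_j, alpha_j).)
B_2 (so(5)) + C_6 (sp(12))

The diagram associated to this matrix has two connected components: the simple roots {alpha_5, alpha_6} form a chain of 2 nodes with a double edge at one end; the terminal node there is the unique short simple root (B_2), and {alpha_1, alpha_2, alpha_3, alpha_4, alpha_7, alpha_8} form a chain of 6 nodes with a double edge at one end; the terminal node there is the unique long simple root (C_6). A semisimple Lie algebra decomposes uniquely as the direct sum of simple ideals, one per connected component of its Dynkin diagram, so g ≅ B_2 ⊕ C_6 (dimension 10 + 78 = 88).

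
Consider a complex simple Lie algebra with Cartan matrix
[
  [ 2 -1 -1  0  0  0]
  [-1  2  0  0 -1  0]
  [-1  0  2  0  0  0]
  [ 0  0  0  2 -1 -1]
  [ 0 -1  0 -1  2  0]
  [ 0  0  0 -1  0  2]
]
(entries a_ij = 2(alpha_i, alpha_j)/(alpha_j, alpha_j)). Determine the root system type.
A_6

The matrix has rank 6 with 2's on the diagonal. Reading the off-diagonal entries as Dynkin edges (a single edge where a_ij = a_ji = -1; a double or triple edge where a_ij * a_ji = 2 or 3), the diagram is a chain of 6 nodes with single edges (A_6). One simple-root ordering that puts it in standard form is (alpha_3, alpha_1, alpha_2, alpha_5, alpha_4, alpha_6). So the algebra is type A_6, i.e. sl(7).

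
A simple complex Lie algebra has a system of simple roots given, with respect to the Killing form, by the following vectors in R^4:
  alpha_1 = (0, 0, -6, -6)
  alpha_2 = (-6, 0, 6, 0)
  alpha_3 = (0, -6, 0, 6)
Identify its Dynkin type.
A_3

Compute the Cartan integers a_ij = 2(alpha_i, alpha_j)/(alpha_j, alpha_j); the resulting 3x3 Cartan matrix is
[[2, -1, -1], [-1, 2, 0], [-1, 0, 2]].
All simple roots have the same length, so the diagram is simply laced. The associated Dynkin diagram is a chain of 3 nodes with single edges (A_3), so the type is A_3 (the algebra sl(4)).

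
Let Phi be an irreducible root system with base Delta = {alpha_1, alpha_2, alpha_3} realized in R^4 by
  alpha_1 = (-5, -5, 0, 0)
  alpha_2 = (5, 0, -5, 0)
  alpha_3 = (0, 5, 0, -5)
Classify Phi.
Compute the Cartan integers a_ij = 2(alpha_i, alpha_j)/(alpha_j, alpha_j); the resulting 3x3 Cartan matrix is
[[2, -1, -1], [-1, 2, 0], [-1, 0, 2]].
All simple roots have the same length, so the diagram is simply laced. The associated Dynkin diagram is a chain of 3 nodes with single edges (A_3), so the type is A_3 (the algebra sl(4)).

A_3 (sl(4))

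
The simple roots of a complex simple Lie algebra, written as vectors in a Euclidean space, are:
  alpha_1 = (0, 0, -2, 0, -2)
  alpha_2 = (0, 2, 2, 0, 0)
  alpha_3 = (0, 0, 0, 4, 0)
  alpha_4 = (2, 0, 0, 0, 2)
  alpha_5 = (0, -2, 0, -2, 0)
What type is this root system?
type C_5

Compute the Cartan integers a_ij = 2(alpha_i, alpha_j)/(alpha_j, alpha_j); the resulting 5x5 Cartan matrix is
[[2, -1, 0, -1, 0], [-1, 2, 0, 0, -1], [0, 0, 2, 0, -2], [-1, 0, 0, 2, 0], [0, -1, -1, 0, 2]].
The roots have two lengths (squared-length ratio 2:1); the short ones are alpha_{1,2,4,5}. The associated Dynkin diagram is a chain of 5 nodes with a double edge at one end; the terminal node there is the unique long simple root (C_5), so the type is C_5 (the algebra sp(10)).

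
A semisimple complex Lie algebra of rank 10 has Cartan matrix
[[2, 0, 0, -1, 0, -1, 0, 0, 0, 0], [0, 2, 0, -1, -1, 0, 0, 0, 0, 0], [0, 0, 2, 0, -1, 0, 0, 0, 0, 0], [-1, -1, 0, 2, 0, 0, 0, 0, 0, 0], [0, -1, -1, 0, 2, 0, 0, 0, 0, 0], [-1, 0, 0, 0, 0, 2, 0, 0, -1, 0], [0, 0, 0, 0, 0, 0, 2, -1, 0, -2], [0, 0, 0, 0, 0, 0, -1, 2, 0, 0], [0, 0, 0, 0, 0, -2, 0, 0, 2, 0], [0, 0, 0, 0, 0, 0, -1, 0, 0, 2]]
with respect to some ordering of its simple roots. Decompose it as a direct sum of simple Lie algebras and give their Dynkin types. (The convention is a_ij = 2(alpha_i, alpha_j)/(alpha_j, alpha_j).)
The diagram associated to this matrix has two connected components: the simple roots {alpha_7, alpha_8, alpha_10} form a chain of 3 nodes with a double edge at one end; the terminal node there is the unique short simple root (B_3), and {alpha_1, alpha_2, alpha_3, alpha_4, alpha_5, alpha_6, alpha_9} form a chain of 7 nodes with a double edge at one end; the terminal node there is the unique long simple root (C_7). A semisimple Lie algebra decomposes uniquely as the direct sum of simple ideals, one per connected component of its Dynkin diagram, so g ≅ B_3 ⊕ C_7 (dimension 21 + 105 = 126).

B_3 (so(7)) ⊕ C_7 (sp(14))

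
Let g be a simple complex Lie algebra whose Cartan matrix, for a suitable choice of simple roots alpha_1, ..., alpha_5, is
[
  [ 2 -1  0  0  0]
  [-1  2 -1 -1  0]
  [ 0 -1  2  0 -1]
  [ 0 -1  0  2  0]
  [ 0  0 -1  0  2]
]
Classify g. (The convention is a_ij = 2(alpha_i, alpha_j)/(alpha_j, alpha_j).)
The matrix has rank 5 with 2's on the diagonal. Reading the off-diagonal entries as Dynkin edges (a single edge where a_ij = a_ji = -1; a double or triple edge where a_ij * a_ji = 2 or 3), the diagram is a chain of 3 nodes with a fork of two nodes at one end (D_5). One simple-root ordering that puts it in standard form is (alpha_5, alpha_3, alpha_2, alpha_1, alpha_4). So the algebra is type D_5, i.e. so(10).

type D_5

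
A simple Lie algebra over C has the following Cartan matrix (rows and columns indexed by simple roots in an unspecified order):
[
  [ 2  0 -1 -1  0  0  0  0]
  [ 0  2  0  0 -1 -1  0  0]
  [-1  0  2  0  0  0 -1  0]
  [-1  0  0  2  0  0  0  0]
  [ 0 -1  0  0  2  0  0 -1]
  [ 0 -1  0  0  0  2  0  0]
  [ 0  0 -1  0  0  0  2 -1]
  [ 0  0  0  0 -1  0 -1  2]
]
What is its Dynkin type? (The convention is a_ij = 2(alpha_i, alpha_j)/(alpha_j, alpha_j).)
The matrix has rank 8 with 2's on the diagonal. Reading the off-diagonal entries as Dynkin edges (a single edge where a_ij = a_ji = -1; a double or triple edge where a_ij * a_ji = 2 or 3), the diagram is a chain of 8 nodes with single edges (A_8). One simple-root ordering that puts it in standard form is (alpha_6, alpha_2, alpha_5, alpha_8, alpha_7, alpha_3, alpha_1, alpha_4). So the algebra is type A_8, i.e. sl(9).

A8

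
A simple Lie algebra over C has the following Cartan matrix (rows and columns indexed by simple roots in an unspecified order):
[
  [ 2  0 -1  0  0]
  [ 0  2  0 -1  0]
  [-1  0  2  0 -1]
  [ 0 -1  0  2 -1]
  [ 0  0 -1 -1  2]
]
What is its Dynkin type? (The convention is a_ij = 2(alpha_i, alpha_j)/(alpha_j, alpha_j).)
The matrix has rank 5 with 2's on the diagonal. Reading the off-diagonal entries as Dynkin edges (a single edge where a_ij = a_ji = -1; a double or triple edge where a_ij * a_ji = 2 or 3), the diagram is a chain of 5 nodes with single edges (A_5). One simple-root ordering that puts it in standard form is (alpha_2, alpha_4, alpha_5, alpha_3, alpha_1). So the algebra is type A_5, i.e. sl(6).

A5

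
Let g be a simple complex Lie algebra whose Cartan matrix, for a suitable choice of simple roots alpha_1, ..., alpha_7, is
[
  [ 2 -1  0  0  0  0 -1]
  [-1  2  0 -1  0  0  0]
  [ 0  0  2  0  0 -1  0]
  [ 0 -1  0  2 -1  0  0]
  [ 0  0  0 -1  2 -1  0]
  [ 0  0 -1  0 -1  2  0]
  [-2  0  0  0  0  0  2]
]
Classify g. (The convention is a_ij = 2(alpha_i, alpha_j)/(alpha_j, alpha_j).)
The matrix has rank 7 with 2's on the diagonal. Reading the off-diagonal entries as Dynkin edges (a single edge where a_ij = a_ji = -1; a double or triple edge where a_ij * a_ji = 2 or 3), the diagram is a chain of 7 nodes with a double edge at one end; the terminal node there is the unique long simple root (C_7). One simple-root ordering that puts it in standard form is (alpha_3, alpha_6, alpha_5, alpha_4, alpha_2, alpha_1, alpha_7). So the algebra is type C_7, i.e. sp(14).

C7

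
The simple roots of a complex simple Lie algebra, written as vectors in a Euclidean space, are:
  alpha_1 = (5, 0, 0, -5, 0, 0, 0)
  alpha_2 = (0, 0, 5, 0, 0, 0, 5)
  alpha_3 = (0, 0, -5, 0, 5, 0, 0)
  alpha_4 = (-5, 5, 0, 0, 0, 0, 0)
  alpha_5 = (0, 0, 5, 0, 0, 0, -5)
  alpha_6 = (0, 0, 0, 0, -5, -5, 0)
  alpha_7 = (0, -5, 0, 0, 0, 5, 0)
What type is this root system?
D_7 (so(14))

Compute the Cartan integers a_ij = 2(alpha_i, alpha_j)/(alpha_j, alpha_j); the resulting 7x7 Cartan matrix is
[[2, 0, 0, -1, 0, 0, 0], [0, 2, -1, 0, 0, 0, 0], [0, -1, 2, 0, -1, -1, 0], [-1, 0, 0, 2, 0, 0, -1], [0, 0, -1, 0, 2, 0, 0], [0, 0, -1, 0, 0, 2, -1], [0, 0, 0, -1, 0, -1, 2]].
All simple roots have the same length, so the diagram is simply laced. The associated Dynkin diagram is a chain of 5 nodes with a fork of two nodes at one end (D_7), so the type is D_7 (the algebra so(14)).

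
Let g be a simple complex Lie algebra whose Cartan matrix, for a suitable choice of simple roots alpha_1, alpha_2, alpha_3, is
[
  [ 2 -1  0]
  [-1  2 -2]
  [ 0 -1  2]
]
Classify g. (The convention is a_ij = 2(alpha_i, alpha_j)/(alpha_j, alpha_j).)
The matrix has rank 3 with 2's on the diagonal. Reading the off-diagonal entries as Dynkin edges (a single edge where a_ij = a_ji = -1; a double or triple edge where a_ij * a_ji = 2 or 3), the diagram is a chain of 3 nodes with a double edge at one end; the terminal node there is the unique short simple root (B_3). One simple-root ordering that puts it in standard form is (alpha_1, alpha_2, alpha_3). So the algebra is type B_3, i.e. so(7).

B_3 (so(7))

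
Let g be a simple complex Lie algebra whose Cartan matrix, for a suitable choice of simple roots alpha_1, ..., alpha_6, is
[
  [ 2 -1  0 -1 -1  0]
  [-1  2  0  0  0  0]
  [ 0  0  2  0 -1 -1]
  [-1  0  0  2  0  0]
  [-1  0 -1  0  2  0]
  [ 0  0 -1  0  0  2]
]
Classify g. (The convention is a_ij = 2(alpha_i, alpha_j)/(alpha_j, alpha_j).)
The matrix has rank 6 with 2's on the diagonal. Reading the off-diagonal entries as Dynkin edges (a single edge where a_ij = a_ji = -1; a double or triple edge where a_ij * a_ji = 2 or 3), the diagram is a chain of 4 nodes with a fork of two nodes at one end (D_6). One simple-root ordering that puts it in standard form is (alpha_6, alpha_3, alpha_5, alpha_1, alpha_2, alpha_4). So the algebra is type D_6, i.e. so(12).

D6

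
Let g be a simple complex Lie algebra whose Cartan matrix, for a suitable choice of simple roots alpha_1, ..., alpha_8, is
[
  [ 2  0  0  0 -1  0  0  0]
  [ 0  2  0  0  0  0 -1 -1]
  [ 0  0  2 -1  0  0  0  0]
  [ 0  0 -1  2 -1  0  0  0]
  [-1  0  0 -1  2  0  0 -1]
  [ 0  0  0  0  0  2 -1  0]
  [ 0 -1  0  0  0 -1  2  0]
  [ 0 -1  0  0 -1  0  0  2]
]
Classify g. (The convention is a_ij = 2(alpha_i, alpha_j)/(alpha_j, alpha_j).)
The matrix has rank 8 with 2's on the diagonal. Reading the off-diagonal entries as Dynkin edges (a single edge where a_ij = a_ji = -1; a double or triple edge where a_ij * a_ji = 2 or 3), the diagram is a chain of 7 nodes with one extra node attached to the third node from one end (E_8). One simple-root ordering that puts it in standard form is (alpha_3, alpha_1, alpha_4, alpha_5, alpha_8, alpha_2, alpha_7, alpha_6). So the algebra is type E_8.

E_8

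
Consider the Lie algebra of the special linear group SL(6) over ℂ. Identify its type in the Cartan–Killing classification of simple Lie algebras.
A_5

This is sl(6), which has dimension 6^2 - 1 = 35 and rank 6 - 1 = 5 (a Cartan subalgebra is the diagonal traceless matrices). In the classification of classical Lie algebras, the special linear algebra sl(n+1) has type A_n; here n = 5, so the Dynkin diagram is a chain of 5 nodes with single edges (A_5). Hence the type is A_5.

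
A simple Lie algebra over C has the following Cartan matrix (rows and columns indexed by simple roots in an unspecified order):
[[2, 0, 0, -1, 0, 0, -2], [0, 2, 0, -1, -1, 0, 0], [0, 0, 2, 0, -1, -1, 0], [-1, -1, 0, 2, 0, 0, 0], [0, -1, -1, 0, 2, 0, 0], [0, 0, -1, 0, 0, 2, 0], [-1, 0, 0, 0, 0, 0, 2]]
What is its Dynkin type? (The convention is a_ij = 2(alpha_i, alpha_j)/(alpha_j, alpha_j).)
The matrix has rank 7 with 2's on the diagonal. Reading the off-diagonal entries as Dynkin edges (a single edge where a_ij = a_ji = -1; a double or triple edge where a_ij * a_ji = 2 or 3), the diagram is a chain of 7 nodes with a double edge at one end; the terminal node there is the unique short simple root (B_7). One simple-root ordering that puts it in standard form is (alpha_6, alpha_3, alpha_5, alpha_2, alpha_4, alpha_1, alpha_7). So the algebra is type B_7, i.e. so(15).

B7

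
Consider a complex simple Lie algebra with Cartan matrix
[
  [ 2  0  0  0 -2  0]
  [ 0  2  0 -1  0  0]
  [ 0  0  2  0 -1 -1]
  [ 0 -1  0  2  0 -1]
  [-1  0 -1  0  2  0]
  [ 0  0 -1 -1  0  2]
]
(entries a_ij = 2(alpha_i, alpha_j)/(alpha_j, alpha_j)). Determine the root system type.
C_6

The matrix has rank 6 with 2's on the diagonal. Reading the off-diagonal entries as Dynkin edges (a single edge where a_ij = a_ji = -1; a double or triple edge where a_ij * a_ji = 2 or 3), the diagram is a chain of 6 nodes with a double edge at one end; the terminal node there is the unique long simple root (C_6). One simple-root ordering that puts it in standard form is (alpha_2, alpha_4, alpha_6, alpha_3, alpha_5, alpha_1). So the algebra is type C_6, i.e. sp(12).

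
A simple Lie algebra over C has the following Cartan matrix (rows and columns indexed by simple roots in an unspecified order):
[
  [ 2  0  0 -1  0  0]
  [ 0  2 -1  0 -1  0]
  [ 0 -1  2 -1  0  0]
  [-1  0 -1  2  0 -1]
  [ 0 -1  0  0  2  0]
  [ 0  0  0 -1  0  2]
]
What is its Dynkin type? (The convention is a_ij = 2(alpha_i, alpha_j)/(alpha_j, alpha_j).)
D_6

The matrix has rank 6 with 2's on the diagonal. Reading the off-diagonal entries as Dynkin edges (a single edge where a_ij = a_ji = -1; a double or triple edge where a_ij * a_ji = 2 or 3), the diagram is a chain of 4 nodes with a fork of two nodes at one end (D_6). One simple-root ordering that puts it in standard form is (alpha_5, alpha_2, alpha_3, alpha_4, alpha_1, alpha_6). So the algebra is type D_6, i.e. so(12).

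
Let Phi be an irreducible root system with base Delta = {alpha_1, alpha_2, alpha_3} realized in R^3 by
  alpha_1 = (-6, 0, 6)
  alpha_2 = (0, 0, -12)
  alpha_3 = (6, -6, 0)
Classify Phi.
Compute the Cartan integers a_ij = 2(alpha_i, alpha_j)/(alpha_j, alpha_j); the resulting 3x3 Cartan matrix is
[[2, -1, -1], [-2, 2, 0], [-1, 0, 2]].
The roots have two lengths (squared-length ratio 2:1); the short ones are alpha_{1,3}. The associated Dynkin diagram is a chain of 3 nodes with a double edge at one end; the terminal node there is the unique long simple root (C_3), so the type is C_3 (the algebra sp(6)).

C3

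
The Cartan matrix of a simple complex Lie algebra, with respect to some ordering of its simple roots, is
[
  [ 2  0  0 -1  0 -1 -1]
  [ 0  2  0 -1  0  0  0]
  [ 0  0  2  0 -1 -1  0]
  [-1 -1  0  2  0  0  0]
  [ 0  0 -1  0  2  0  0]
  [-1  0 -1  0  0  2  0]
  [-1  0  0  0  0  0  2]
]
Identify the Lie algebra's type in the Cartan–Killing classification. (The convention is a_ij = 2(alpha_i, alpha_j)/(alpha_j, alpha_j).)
type E_7

The matrix has rank 7 with 2's on the diagonal. Reading the off-diagonal entries as Dynkin edges (a single edge where a_ij = a_ji = -1; a double or triple edge where a_ij * a_ji = 2 or 3), the diagram is a chain of 6 nodes with one extra node attached to the third node from one end (E_7). One simple-root ordering that puts it in standard form is (alpha_2, alpha_7, alpha_4, alpha_1, alpha_6, alpha_3, alpha_5). So the algebra is type E_7.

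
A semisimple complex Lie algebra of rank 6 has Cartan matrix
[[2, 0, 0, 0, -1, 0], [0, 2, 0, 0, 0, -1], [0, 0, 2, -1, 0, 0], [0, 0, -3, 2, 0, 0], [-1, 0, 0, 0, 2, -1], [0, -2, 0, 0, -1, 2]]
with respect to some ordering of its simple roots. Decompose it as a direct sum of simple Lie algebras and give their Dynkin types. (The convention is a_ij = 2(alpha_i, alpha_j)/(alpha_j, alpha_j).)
type B_4 + type G_2

The diagram associated to this matrix has two connected components: the simple roots {alpha_1, alpha_2, alpha_5, alpha_6} form a chain of 4 nodes with a double edge at one end; the terminal node there is the unique short simple root (B_4), and {alpha_3, alpha_4} form two nodes joined by a triple edge (G_2). A semisimple Lie algebra decomposes uniquely as the direct sum of simple ideals, one per connected component of its Dynkin diagram, so g ≅ B_4 ⊕ G_2 (dimension 36 + 14 = 50).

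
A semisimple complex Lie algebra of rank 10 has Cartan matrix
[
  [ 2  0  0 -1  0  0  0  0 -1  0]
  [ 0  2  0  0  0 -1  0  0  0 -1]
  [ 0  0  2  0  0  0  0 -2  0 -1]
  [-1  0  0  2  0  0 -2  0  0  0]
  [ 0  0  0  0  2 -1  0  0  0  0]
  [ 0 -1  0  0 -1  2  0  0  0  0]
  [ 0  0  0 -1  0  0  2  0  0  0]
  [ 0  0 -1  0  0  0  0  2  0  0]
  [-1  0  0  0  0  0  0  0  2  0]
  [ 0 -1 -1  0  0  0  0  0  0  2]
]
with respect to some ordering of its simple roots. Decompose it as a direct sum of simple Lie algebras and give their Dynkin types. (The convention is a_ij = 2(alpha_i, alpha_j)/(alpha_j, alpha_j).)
The diagram associated to this matrix has two connected components: the simple roots {alpha_1, alpha_4, alpha_7, alpha_9} form a chain of 4 nodes with a double edge at one end; the terminal node there is the unique short simple root (B_4), and {alpha_2, alpha_3, alpha_5, alpha_6, alpha_8, alpha_10} form a chain of 6 nodes with a double edge at one end; the terminal node there is the unique short simple root (B_6). A semisimple Lie algebra decomposes uniquely as the direct sum of simple ideals, one per connected component of its Dynkin diagram, so g ≅ B_4 ⊕ B_6 (dimension 36 + 78 = 114).

type B_4 ⊕ type B_6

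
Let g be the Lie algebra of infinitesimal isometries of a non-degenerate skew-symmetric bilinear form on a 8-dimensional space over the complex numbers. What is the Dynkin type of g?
This is sp(8), which has dimension 8(8+1)/2 = 36 and rank 8/2 = 4. In the classification of classical Lie algebras, the symplectic algebra sp(2n) has type C_n; here n = 4, so the Dynkin diagram is a chain of 4 nodes with a double edge at one end; the terminal node there is the unique long simple root (C_4). Hence the type is C_4.

C_4 (sp(8))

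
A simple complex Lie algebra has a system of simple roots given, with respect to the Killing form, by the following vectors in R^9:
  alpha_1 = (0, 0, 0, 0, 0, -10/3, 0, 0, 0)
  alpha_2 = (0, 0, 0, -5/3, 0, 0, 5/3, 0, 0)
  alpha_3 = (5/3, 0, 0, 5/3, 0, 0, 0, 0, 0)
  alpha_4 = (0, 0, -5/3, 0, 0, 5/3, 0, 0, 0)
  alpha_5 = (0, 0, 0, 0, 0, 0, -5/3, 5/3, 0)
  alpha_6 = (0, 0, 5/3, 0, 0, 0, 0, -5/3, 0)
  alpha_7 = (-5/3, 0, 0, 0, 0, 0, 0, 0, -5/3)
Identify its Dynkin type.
Compute the Cartan integers a_ij = 2(alpha_i, alpha_j)/(alpha_j, alpha_j); the resulting 7x7 Cartan matrix is
[[2, 0, 0, -2, 0, 0, 0], [0, 2, -1, 0, -1, 0, 0], [0, -1, 2, 0, 0, 0, -1], [-1, 0, 0, 2, 0, -1, 0], [0, -1, 0, 0, 2, -1, 0], [0, 0, 0, -1, -1, 2, 0], [0, 0, -1, 0, 0, 0, 2]].
The roots have two lengths (squared-length ratio 2:1); the short ones are alpha_{2,3,4,5,6,7}. The associated Dynkin diagram is a chain of 7 nodes with a double edge at one end; the terminal node there is the unique long simple root (C_7), so the type is C_7 (the algebra sp(14)).

type C_7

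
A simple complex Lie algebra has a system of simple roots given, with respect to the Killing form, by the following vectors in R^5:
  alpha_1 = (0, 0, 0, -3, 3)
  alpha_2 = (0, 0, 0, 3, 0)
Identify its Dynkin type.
Compute the Cartan integers a_ij = 2(alpha_i, alpha_j)/(alpha_j, alpha_j); the resulting 2x2 Cartan matrix is
[[2, -2], [-1, 2]].
The roots have two lengths (squared-length ratio 2:1); the short ones are alpha_{2}. The associated Dynkin diagram is a chain of 2 nodes with a double edge at one end; the terminal node there is the unique short simple root (B_2), so the type is B_2 (the algebra so(5)).

B2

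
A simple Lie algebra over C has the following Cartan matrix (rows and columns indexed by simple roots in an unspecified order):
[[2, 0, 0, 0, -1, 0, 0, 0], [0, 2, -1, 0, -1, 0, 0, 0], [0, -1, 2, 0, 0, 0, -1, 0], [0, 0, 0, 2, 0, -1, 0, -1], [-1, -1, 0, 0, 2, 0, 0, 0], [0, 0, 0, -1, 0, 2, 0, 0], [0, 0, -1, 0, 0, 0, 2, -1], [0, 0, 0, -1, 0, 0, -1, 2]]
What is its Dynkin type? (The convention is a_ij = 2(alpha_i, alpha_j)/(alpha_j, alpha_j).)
A_8

The matrix has rank 8 with 2's on the diagonal. Reading the off-diagonal entries as Dynkin edges (a single edge where a_ij = a_ji = -1; a double or triple edge where a_ij * a_ji = 2 or 3), the diagram is a chain of 8 nodes with single edges (A_8). One simple-root ordering that puts it in standard form is (alpha_1, alpha_5, alpha_2, alpha_3, alpha_7, alpha_8, alpha_4, alpha_6). So the algebra is type A_8, i.e. sl(9).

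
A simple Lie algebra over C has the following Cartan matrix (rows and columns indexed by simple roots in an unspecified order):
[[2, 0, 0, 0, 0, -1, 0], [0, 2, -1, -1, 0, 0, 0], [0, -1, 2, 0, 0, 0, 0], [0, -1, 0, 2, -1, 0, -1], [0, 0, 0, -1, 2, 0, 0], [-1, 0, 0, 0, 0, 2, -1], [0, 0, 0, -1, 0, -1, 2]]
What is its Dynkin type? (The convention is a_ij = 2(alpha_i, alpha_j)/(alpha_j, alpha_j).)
The matrix has rank 7 with 2's on the diagonal. Reading the off-diagonal entries as Dynkin edges (a single edge where a_ij = a_ji = -1; a double or triple edge where a_ij * a_ji = 2 or 3), the diagram is a chain of 6 nodes with one extra node attached to the third node from one end (E_7). One simple-root ordering that puts it in standard form is (alpha_3, alpha_5, alpha_2, alpha_4, alpha_7, alpha_6, alpha_1). So the algebra is type E_7.

E_7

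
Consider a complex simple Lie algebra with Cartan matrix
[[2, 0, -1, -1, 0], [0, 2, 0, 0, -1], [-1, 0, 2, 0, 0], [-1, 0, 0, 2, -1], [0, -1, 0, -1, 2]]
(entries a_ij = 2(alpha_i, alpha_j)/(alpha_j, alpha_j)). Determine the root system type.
A_5

The matrix has rank 5 with 2's on the diagonal. Reading the off-diagonal entries as Dynkin edges (a single edge where a_ij = a_ji = -1; a double or triple edge where a_ij * a_ji = 2 or 3), the diagram is a chain of 5 nodes with single edges (A_5). One simple-root ordering that puts it in standard form is (alpha_2, alpha_5, alpha_4, alpha_1, alpha_3). So the algebra is type A_5, i.e. sl(6).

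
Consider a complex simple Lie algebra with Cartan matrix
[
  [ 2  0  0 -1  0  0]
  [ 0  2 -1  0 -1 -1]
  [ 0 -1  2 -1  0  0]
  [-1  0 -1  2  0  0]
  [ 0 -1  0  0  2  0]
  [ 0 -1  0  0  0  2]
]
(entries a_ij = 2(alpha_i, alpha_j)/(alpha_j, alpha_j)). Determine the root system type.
The matrix has rank 6 with 2's on the diagonal. Reading the off-diagonal entries as Dynkin edges (a single edge where a_ij = a_ji = -1; a double or triple edge where a_ij * a_ji = 2 or 3), the diagram is a chain of 4 nodes with a fork of two nodes at one end (D_6). One simple-root ordering that puts it in standard form is (alpha_1, alpha_4, alpha_3, alpha_2, alpha_6, alpha_5). So the algebra is type D_6, i.e. so(12).

D_6 (so(12))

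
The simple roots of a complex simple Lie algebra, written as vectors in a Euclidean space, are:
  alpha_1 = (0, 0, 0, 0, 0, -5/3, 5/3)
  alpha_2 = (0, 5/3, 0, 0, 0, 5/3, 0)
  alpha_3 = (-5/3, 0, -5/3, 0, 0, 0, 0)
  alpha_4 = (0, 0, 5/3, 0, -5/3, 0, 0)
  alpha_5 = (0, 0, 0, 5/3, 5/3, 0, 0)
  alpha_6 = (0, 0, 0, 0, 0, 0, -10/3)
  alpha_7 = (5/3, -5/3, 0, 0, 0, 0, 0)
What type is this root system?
C_7

Compute the Cartan integers a_ij = 2(alpha_i, alpha_j)/(alpha_j, alpha_j); the resulting 7x7 Cartan matrix is
[[2, -1, 0, 0, 0, -1, 0], [-1, 2, 0, 0, 0, 0, -1], [0, 0, 2, -1, 0, 0, -1], [0, 0, -1, 2, -1, 0, 0], [0, 0, 0, -1, 2, 0, 0], [-2, 0, 0, 0, 0, 2, 0], [0, -1, -1, 0, 0, 0, 2]].
The roots have two lengths (squared-length ratio 2:1); the short ones are alpha_{1,2,3,4,5,7}. The associated Dynkin diagram is a chain of 7 nodes with a double edge at one end; the terminal node there is the unique long simple root (C_7), so the type is C_7 (the algebra sp(14)).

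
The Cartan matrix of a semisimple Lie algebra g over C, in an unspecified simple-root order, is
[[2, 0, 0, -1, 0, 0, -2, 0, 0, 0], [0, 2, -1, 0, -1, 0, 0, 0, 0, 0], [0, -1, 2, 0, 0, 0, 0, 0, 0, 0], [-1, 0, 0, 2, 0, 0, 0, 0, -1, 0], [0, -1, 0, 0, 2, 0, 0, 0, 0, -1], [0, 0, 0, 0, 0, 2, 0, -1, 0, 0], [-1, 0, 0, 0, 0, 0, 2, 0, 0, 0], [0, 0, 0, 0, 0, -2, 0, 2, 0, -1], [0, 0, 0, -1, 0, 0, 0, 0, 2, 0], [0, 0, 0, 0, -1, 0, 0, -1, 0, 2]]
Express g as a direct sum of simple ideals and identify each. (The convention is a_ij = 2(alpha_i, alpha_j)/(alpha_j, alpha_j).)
B4 + B6

The diagram associated to this matrix has two connected components: the simple roots {alpha_1, alpha_4, alpha_7, alpha_9} form a chain of 4 nodes with a double edge at one end; the terminal node there is the unique short simple root (B_4), and {alpha_2, alpha_3, alpha_5, alpha_6, alpha_8, alpha_10} form a chain of 6 nodes with a double edge at one end; the terminal node there is the unique short simple root (B_6). A semisimple Lie algebra decomposes uniquely as the direct sum of simple ideals, one per connected component of its Dynkin diagram, so g ≅ B_4 ⊕ B_6 (dimension 36 + 78 = 114).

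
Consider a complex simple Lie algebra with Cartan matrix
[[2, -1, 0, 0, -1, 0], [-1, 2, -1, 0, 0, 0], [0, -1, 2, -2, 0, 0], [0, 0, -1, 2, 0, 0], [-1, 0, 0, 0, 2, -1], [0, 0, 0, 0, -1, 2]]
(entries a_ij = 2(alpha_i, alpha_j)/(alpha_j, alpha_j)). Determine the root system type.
The matrix has rank 6 with 2's on the diagonal. Reading the off-diagonal entries as Dynkin edges (a single edge where a_ij = a_ji = -1; a double or triple edge where a_ij * a_ji = 2 or 3), the diagram is a chain of 6 nodes with a double edge at one end; the terminal node there is the unique short simple root (B_6). One simple-root ordering that puts it in standard form is (alpha_6, alpha_5, alpha_1, alpha_2, alpha_3, alpha_4). So the algebra is type B_6, i.e. so(13).

type B_6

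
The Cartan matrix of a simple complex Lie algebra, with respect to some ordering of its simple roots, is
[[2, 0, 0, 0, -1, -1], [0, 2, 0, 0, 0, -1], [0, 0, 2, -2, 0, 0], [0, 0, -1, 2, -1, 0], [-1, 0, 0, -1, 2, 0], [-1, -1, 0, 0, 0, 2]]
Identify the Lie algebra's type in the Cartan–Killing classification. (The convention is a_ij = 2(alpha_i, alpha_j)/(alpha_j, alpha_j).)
The matrix has rank 6 with 2's on the diagonal. Reading the off-diagonal entries as Dynkin edges (a single edge where a_ij = a_ji = -1; a double or triple edge where a_ij * a_ji = 2 or 3), the diagram is a chain of 6 nodes with a double edge at one end; the terminal node there is the unique long simple root (C_6). One simple-root ordering that puts it in standard form is (alpha_2, alpha_6, alpha_1, alpha_5, alpha_4, alpha_3). So the algebra is type C_6, i.e. sp(12).

C_6 (sp(12))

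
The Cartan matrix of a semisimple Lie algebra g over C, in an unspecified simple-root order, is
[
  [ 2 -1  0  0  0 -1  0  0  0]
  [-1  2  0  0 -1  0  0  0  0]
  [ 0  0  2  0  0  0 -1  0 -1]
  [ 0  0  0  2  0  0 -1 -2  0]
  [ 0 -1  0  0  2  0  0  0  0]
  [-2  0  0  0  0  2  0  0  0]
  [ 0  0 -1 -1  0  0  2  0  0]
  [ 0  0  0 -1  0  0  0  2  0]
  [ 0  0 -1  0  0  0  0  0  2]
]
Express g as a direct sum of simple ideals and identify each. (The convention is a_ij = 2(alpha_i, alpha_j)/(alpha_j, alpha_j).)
B5 + C4

The diagram associated to this matrix has two connected components: the simple roots {alpha_3, alpha_4, alpha_7, alpha_8, alpha_9} form a chain of 5 nodes with a double edge at one end; the terminal node there is the unique short simple root (B_5), and {alpha_1, alpha_2, alpha_5, alpha_6} form a chain of 4 nodes with a double edge at one end; the terminal node there is the unique long simple root (C_4). A semisimple Lie algebra decomposes uniquely as the direct sum of simple ideals, one per connected component of its Dynkin diagram, so g ≅ B_5 ⊕ C_4 (dimension 55 + 36 = 91).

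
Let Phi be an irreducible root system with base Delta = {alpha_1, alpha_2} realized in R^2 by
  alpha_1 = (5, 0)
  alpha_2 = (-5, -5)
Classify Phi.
B_2 (so(5))

Compute the Cartan integers a_ij = 2(alpha_i, alpha_j)/(alpha_j, alpha_j); the resulting 2x2 Cartan matrix is
[[2, -1], [-2, 2]].
The roots have two lengths (squared-length ratio 2:1); the short ones are alpha_{1}. The associated Dynkin diagram is a chain of 2 nodes with a double edge at one end; the terminal node there is the unique short simple root (B_2), so the type is B_2 (the algebra so(5)).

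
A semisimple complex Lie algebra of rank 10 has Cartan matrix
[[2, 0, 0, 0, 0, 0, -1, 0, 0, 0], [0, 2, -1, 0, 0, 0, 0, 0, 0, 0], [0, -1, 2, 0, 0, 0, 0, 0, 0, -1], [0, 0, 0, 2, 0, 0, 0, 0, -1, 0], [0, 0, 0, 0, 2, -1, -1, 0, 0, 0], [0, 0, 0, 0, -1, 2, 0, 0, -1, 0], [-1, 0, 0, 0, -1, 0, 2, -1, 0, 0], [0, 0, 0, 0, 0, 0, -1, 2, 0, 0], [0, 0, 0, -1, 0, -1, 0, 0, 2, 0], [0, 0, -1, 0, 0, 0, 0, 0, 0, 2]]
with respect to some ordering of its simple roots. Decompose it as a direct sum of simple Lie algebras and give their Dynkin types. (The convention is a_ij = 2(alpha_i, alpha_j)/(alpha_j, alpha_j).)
A_3 (sl(4)) ⊕ D_7 (so(14))

The diagram associated to this matrix has two connected components: the simple roots {alpha_2, alpha_3, alpha_10} form a chain of 3 nodes with single edges (A_3), and {alpha_1, alpha_4, alpha_5, alpha_6, alpha_7, alpha_8, alpha_9} form a chain of 5 nodes with a fork of two nodes at one end (D_7). A semisimple Lie algebra decomposes uniquely as the direct sum of simple ideals, one per connected component of its Dynkin diagram, so g ≅ A_3 ⊕ D_7 (dimension 15 + 91 = 106).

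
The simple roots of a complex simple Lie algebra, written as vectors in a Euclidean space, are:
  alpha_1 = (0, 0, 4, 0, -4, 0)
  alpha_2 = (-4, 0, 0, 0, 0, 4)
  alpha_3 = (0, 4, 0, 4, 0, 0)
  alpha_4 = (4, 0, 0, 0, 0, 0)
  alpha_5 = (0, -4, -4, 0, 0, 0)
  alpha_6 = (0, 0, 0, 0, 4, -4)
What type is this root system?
Compute the Cartan integers a_ij = 2(alpha_i, alpha_j)/(alpha_j, alpha_j); the resulting 6x6 Cartan matrix is
[[2, 0, 0, 0, -1, -1], [0, 2, 0, -2, 0, -1], [0, 0, 2, 0, -1, 0], [0, -1, 0, 2, 0, 0], [-1, 0, -1, 0, 2, 0], [-1, -1, 0, 0, 0, 2]].
The roots have two lengths (squared-length ratio 2:1); the short ones are alpha_{4}. The associated Dynkin diagram is a chain of 6 nodes with a double edge at one end; the terminal node there is the unique short simple root (B_6), so the type is B_6 (the algebra so(13)).

B_6 (so(13))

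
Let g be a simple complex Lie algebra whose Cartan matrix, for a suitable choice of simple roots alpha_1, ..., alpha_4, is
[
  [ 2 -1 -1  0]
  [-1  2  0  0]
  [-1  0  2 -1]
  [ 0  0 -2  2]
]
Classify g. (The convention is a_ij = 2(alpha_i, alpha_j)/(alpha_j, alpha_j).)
The matrix has rank 4 with 2's on the diagonal. Reading the off-diagonal entries as Dynkin edges (a single edge where a_ij = a_ji = -1; a double or triple edge where a_ij * a_ji = 2 or 3), the diagram is a chain of 4 nodes with a double edge at one end; the terminal node there is the unique long simple root (C_4). One simple-root ordering that puts it in standard form is (alpha_2, alpha_1, alpha_3, alpha_4). So the algebra is type C_4, i.e. sp(8).

C_4 (sp(8))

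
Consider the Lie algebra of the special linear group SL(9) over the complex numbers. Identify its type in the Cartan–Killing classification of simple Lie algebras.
This is sl(9), which has dimension 9^2 - 1 = 80 and rank 9 - 1 = 8 (a Cartan subalgebra is the diagonal traceless matrices). In the classification of classical Lie algebras, the special linear algebra sl(n+1) has type A_n; here n = 8, so the Dynkin diagram is a chain of 8 nodes with single edges (A_8). Hence the type is A_8.

A_8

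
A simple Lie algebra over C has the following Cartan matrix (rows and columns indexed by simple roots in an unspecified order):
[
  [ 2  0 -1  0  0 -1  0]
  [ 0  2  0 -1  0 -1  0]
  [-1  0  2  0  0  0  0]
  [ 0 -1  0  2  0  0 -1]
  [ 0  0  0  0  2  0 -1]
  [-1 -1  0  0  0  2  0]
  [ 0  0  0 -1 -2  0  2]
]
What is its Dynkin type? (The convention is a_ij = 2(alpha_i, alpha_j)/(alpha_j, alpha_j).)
The matrix has rank 7 with 2's on the diagonal. Reading the off-diagonal entries as Dynkin edges (a single edge where a_ij = a_ji = -1; a double or triple edge where a_ij * a_ji = 2 or 3), the diagram is a chain of 7 nodes with a double edge at one end; the terminal node there is the unique short simple root (B_7). One simple-root ordering that puts it in standard form is (alpha_3, alpha_1, alpha_6, alpha_2, alpha_4, alpha_7, alpha_5). So the algebra is type B_7, i.e. so(15).

type B_7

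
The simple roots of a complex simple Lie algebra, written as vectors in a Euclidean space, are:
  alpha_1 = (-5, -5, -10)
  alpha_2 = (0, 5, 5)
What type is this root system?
G2

Compute the Cartan integers a_ij = 2(alpha_i, alpha_j)/(alpha_j, alpha_j); the resulting 2x2 Cartan matrix is
[[2, -3], [-1, 2]].
The roots have two lengths (squared-length ratio 3:1); the short ones are alpha_{2}. The associated Dynkin diagram is two nodes joined by a triple edge (G_2), so the type is G_2.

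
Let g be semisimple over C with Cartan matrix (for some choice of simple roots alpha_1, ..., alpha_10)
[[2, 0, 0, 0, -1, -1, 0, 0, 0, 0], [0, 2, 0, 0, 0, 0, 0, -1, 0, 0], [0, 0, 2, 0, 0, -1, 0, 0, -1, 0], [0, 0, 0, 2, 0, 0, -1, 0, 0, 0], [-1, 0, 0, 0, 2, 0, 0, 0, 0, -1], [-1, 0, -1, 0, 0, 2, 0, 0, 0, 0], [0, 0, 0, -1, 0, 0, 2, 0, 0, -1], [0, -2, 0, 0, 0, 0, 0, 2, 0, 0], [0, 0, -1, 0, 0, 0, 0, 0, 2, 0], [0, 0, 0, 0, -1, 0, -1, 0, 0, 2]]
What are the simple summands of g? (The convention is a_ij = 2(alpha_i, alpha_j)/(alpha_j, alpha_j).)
The diagram associated to this matrix has two connected components: the simple roots {alpha_1, alpha_3, alpha_4, alpha_5, alpha_6, alpha_7, alpha_9, alpha_10} form a chain of 8 nodes with single edges (A_8), and {alpha_2, alpha_8} form a chain of 2 nodes with a double edge at one end; the terminal node there is the unique short simple root (B_2). A semisimple Lie algebra decomposes uniquely as the direct sum of simple ideals, one per connected component of its Dynkin diagram, so g ≅ A_8 ⊕ B_2 (dimension 80 + 10 = 90).

A_8 ⊕ B_2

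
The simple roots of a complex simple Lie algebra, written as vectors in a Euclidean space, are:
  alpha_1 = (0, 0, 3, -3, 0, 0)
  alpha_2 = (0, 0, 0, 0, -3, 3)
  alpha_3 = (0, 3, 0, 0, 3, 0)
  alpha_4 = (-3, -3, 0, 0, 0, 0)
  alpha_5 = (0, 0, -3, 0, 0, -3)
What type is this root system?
Compute the Cartan integers a_ij = 2(alpha_i, alpha_j)/(alpha_j, alpha_j); the resulting 5x5 Cartan matrix is
[[2, 0, 0, 0, -1], [0, 2, -1, 0, -1], [0, -1, 2, -1, 0], [0, 0, -1, 2, 0], [-1, -1, 0, 0, 2]].
All simple roots have the same length, so the diagram is simply laced. The associated Dynkin diagram is a chain of 5 nodes with single edges (A_5), so the type is A_5 (the algebra sl(6)).

A_5 (sl(6))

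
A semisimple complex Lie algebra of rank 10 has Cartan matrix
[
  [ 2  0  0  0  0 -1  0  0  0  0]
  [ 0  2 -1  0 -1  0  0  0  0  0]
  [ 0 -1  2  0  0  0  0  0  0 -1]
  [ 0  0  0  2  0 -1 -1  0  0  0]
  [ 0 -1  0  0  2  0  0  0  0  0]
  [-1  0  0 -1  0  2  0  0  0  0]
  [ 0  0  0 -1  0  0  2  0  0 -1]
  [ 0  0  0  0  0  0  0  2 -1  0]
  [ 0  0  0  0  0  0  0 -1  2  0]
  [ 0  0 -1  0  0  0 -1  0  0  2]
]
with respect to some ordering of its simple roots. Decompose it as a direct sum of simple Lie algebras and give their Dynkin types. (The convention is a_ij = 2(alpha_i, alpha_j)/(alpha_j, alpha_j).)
type A_2 ⊕ type A_8

The diagram associated to this matrix has two connected components: the simple roots {alpha_8, alpha_9} form a chain of 2 nodes with single edges (A_2), and {alpha_1, alpha_2, alpha_3, alpha_4, alpha_5, alpha_6, alpha_7, alpha_10} form a chain of 8 nodes with single edges (A_8). A semisimple Lie algebra decomposes uniquely as the direct sum of simple ideals, one per connected component of its Dynkin diagram, so g ≅ A_2 ⊕ A_8 (dimension 8 + 80 = 88).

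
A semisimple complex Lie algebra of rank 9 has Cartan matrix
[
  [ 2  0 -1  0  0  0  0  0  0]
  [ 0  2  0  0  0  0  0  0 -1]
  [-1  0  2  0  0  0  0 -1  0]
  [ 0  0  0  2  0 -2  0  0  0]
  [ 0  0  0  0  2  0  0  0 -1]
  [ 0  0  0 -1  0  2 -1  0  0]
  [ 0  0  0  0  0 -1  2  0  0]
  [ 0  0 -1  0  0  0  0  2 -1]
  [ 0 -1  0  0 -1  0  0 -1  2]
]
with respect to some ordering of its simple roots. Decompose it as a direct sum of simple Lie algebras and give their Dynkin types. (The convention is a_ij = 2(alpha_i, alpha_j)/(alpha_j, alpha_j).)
C_3 (sp(6)) + D_6 (so(12))

The diagram associated to this matrix has two connected components: the simple roots {alpha_4, alpha_6, alpha_7} form a chain of 3 nodes with a double edge at one end; the terminal node there is the unique long simple root (C_3), and {alpha_1, alpha_2, alpha_3, alpha_5, alpha_8, alpha_9} form a chain of 4 nodes with a fork of two nodes at one end (D_6). A semisimple Lie algebra decomposes uniquely as the direct sum of simple ideals, one per connected component of its Dynkin diagram, so g ≅ C_3 ⊕ D_6 (dimension 21 + 66 = 87).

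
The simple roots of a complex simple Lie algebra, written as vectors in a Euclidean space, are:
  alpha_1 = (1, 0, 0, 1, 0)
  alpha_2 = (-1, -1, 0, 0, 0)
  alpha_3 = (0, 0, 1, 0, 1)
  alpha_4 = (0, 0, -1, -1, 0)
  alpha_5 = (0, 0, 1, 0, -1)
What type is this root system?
type D_5

Compute the Cartan integers a_ij = 2(alpha_i, alpha_j)/(alpha_j, alpha_j); the resulting 5x5 Cartan matrix is
[[2, -1, 0, -1, 0], [-1, 2, 0, 0, 0], [0, 0, 2, -1, 0], [-1, 0, -1, 2, -1], [0, 0, 0, -1, 2]].
All simple roots have the same length, so the diagram is simply laced. The associated Dynkin diagram is a chain of 3 nodes with a fork of two nodes at one end (D_5), so the type is D_5 (the algebra so(10)).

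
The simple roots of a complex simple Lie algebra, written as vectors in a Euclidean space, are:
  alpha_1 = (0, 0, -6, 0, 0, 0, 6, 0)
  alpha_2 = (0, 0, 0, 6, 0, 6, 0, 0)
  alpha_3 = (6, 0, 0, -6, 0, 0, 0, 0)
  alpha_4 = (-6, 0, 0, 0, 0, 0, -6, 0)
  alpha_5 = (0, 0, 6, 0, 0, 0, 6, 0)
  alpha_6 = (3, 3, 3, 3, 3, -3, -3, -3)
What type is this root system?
type E_6

Compute the Cartan integers a_ij = 2(alpha_i, alpha_j)/(alpha_j, alpha_j); the resulting 6x6 Cartan matrix is
[[2, 0, 0, -1, 0, -1], [0, 2, -1, 0, 0, 0], [0, -1, 2, -1, 0, 0], [-1, 0, -1, 2, -1, 0], [0, 0, 0, -1, 2, 0], [-1, 0, 0, 0, 0, 2]].
All simple roots have the same length, so the diagram is simply laced. The associated Dynkin diagram is a chain of 5 nodes with one extra node attached to the third node from one end (E_6), so the type is E_6.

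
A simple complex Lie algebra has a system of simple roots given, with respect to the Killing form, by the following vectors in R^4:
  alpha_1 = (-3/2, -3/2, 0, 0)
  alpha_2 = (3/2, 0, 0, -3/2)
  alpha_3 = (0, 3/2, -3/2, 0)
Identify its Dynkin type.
A_3

Compute the Cartan integers a_ij = 2(alpha_i, alpha_j)/(alpha_j, alpha_j); the resulting 3x3 Cartan matrix is
[[2, -1, -1], [-1, 2, 0], [-1, 0, 2]].
All simple roots have the same length, so the diagram is simply laced. The associated Dynkin diagram is a chain of 3 nodes with single edges (A_3), so the type is A_3 (the algebra sl(4)).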